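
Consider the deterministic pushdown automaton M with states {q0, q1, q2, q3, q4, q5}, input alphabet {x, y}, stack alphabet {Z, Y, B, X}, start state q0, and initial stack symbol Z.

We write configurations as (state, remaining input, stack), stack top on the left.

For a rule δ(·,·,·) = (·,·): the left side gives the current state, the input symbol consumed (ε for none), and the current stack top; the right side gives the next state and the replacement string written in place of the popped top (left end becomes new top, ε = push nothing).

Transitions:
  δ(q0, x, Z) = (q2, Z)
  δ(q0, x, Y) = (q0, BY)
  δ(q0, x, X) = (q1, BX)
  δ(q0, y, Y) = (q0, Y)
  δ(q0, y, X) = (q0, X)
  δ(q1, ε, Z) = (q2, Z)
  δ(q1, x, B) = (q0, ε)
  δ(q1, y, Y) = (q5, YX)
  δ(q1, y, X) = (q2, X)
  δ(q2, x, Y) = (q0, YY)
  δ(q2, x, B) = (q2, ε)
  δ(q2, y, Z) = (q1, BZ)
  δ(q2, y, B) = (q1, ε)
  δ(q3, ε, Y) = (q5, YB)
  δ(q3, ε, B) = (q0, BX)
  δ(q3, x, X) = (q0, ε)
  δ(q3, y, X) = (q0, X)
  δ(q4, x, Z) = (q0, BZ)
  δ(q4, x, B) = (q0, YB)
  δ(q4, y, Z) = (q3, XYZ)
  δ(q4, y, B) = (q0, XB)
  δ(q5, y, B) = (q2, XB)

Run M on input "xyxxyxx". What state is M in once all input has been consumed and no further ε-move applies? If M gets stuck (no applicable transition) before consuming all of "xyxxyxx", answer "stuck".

(q0, xyxxyxx, Z)
  read x, top Z: go to q2, push Z → (q2, yxxyxx, Z)
  read y, top Z: go to q1, push BZ → (q1, xxyxx, BZ)
  read x, top B: go to q0, push ε → (q0, xyxx, Z)
  read x, top Z: go to q2, push Z → (q2, yxx, Z)
  read y, top Z: go to q1, push BZ → (q1, xx, BZ)
  read x, top B: go to q0, push ε → (q0, x, Z)
  read x, top Z: go to q2, push Z → (q2, ε, Z)
All input consumed; M is in state q2.

q2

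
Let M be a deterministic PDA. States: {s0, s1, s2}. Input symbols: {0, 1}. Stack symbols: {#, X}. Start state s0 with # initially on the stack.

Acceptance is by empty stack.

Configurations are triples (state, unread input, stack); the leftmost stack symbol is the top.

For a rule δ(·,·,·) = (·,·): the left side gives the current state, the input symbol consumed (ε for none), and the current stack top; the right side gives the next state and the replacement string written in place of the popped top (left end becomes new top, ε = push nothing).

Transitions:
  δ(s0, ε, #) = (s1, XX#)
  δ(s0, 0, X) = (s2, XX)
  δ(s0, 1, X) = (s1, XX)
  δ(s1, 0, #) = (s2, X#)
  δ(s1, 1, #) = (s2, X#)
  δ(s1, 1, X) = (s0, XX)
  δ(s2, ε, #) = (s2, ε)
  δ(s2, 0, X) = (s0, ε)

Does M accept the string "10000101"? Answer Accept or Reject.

Reject

(s0, 10000101, #) ⊢ (s1, 10000101, XX#) ⊢ (s0, 0000101, XXX#) ⊢ (s2, 000101, XXXX#) ⊢ (s0, 00101, XXX#) ⊢ (s2, 0101, XXXX#) ⊢ (s0, 101, XXX#) ⊢ (s1, 01, XXXX#)
No transition applies at (s1, 01, XXXX#); input not fully consumed.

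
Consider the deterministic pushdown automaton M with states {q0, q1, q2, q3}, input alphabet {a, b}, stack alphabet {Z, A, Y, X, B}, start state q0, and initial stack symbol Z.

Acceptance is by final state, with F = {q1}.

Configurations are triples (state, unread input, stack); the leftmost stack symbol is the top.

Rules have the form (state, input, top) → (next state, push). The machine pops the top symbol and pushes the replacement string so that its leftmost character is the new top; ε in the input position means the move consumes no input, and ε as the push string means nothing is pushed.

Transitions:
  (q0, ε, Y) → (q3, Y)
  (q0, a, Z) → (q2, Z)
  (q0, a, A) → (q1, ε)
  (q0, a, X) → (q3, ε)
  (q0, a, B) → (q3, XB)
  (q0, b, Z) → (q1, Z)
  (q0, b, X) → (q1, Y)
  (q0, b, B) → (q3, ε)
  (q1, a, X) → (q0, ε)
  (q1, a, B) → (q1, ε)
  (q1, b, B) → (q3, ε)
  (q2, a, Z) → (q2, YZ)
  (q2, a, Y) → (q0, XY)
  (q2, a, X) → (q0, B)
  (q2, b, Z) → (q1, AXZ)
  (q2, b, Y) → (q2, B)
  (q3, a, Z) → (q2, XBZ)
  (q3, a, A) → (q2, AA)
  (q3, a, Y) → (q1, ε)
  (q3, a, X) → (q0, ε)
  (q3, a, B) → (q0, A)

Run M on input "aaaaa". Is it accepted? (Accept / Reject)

(q0, aaaaa, Z) ⊢ (q2, aaaa, Z) ⊢ (q2, aaa, YZ) ⊢ (q0, aa, XYZ) ⊢ (q3, a, YZ) ⊢ (q1, ε, Z)
All input consumed; state q1 ∈ F.

Accept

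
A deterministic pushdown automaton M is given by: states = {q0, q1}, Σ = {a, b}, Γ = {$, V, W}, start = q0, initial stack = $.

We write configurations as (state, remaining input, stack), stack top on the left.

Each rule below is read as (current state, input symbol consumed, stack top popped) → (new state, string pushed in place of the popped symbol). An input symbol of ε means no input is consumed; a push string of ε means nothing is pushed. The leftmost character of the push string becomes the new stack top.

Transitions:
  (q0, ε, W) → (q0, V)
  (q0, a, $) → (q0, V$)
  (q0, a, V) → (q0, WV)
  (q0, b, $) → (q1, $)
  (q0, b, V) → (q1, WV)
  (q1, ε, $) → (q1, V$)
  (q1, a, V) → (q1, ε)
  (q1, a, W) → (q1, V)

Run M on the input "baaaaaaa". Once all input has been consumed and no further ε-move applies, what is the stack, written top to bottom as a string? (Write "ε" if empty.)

(q0, baaaaaaa, $)
  read b, top $: go to q1, push $ → (q1, aaaaaaa, $)
  ε-move, top $: go to q1, push V$ → (q1, aaaaaaa, V$)
  read a, top V: go to q1, push ε → (q1, aaaaaa, $)
  ε-move, top $: go to q1, push V$ → (q1, aaaaaa, V$)
  read a, top V: go to q1, push ε → (q1, aaaaa, $)
  ε-move, top $: go to q1, push V$ → (q1, aaaaa, V$)
  read a, top V: go to q1, push ε → (q1, aaaa, $)
  ε-move, top $: go to q1, push V$ → (q1, aaaa, V$)
  read a, top V: go to q1, push ε → (q1, aaa, $)
  ε-move, top $: go to q1, push V$ → (q1, aaa, V$)
  read a, top V: go to q1, push ε → (q1, aa, $)
  ε-move, top $: go to q1, push V$ → (q1, aa, V$)
  read a, top V: go to q1, push ε → (q1, a, $)
  ε-move, top $: go to q1, push V$ → (q1, a, V$)
  read a, top V: go to q1, push ε → (q1, ε, $)
  ε-move, top $: go to q1, push V$ → (q1, ε, V$)
All input consumed in state q1 with stack V$.

V$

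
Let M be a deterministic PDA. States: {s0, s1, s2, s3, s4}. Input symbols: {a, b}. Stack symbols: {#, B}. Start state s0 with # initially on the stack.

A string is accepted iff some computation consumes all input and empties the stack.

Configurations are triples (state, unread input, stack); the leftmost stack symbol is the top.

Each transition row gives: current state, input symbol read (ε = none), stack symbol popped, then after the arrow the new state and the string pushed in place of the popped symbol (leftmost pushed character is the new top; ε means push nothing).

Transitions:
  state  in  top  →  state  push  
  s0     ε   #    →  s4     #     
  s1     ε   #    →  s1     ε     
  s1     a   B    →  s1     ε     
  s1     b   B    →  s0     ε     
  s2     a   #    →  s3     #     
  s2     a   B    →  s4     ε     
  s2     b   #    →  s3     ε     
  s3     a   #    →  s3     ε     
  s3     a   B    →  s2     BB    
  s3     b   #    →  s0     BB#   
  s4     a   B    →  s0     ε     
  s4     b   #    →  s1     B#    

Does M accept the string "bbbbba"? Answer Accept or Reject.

(s0, bbbbba, #) ⊢ (s4, bbbbba, #) ⊢ (s1, bbbba, B#) ⊢ (s0, bbba, #) ⊢ (s4, bbba, #) ⊢ (s1, bba, B#) ⊢ (s0, ba, #) ⊢ (s4, ba, #) ⊢ (s1, a, B#) ⊢ (s1, ε, #) ⊢ (s1, ε, ε)
All input consumed and the stack is empty.

Accept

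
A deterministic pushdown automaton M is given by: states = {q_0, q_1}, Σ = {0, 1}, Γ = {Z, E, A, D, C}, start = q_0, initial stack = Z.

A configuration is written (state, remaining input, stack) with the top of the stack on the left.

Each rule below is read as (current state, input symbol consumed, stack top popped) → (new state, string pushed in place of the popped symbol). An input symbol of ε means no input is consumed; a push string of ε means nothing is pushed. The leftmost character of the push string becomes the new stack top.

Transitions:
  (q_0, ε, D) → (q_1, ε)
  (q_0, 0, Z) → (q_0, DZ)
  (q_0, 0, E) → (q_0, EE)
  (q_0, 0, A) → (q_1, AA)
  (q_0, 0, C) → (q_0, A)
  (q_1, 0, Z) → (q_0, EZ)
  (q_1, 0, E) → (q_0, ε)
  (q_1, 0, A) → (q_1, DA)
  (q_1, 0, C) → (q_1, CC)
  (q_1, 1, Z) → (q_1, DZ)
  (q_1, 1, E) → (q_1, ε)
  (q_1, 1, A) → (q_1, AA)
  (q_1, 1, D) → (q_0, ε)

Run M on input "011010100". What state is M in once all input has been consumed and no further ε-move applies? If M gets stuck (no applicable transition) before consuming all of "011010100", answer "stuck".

(q_0, 011010100, Z)
  read 0, top Z: go to q_0, push DZ → (q_0, 11010100, DZ)
  ε-move, top D: go to q_1, push ε → (q_1, 11010100, Z)
  read 1, top Z: go to q_1, push DZ → (q_1, 1010100, DZ)
  read 1, top D: go to q_0, push ε → (q_0, 010100, Z)
  read 0, top Z: go to q_0, push DZ → (q_0, 10100, DZ)
  ε-move, top D: go to q_1, push ε → (q_1, 10100, Z)
  read 1, top Z: go to q_1, push DZ → (q_1, 0100, DZ)
No transition for (q_1, 0, top D); M blocks with input 0100 remaining.

stuck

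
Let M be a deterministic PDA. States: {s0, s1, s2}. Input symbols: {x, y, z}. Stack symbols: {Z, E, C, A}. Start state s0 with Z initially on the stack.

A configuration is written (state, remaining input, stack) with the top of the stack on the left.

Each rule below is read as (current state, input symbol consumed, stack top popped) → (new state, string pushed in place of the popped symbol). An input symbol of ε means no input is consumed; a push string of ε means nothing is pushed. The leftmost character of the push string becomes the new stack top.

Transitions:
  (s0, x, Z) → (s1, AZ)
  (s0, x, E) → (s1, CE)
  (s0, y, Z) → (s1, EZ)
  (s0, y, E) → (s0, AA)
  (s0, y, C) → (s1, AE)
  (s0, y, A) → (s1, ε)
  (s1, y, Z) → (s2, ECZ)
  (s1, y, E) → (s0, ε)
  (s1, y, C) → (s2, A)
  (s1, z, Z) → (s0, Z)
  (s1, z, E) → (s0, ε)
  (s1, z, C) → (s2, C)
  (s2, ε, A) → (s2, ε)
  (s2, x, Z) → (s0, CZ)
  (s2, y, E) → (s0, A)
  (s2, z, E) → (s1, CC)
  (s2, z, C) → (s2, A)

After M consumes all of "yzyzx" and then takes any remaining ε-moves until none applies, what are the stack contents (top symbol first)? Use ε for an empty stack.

(s0, yzyzx, Z) ⊢ (s1, zyzx, EZ) ⊢ (s0, yzx, Z) ⊢ (s1, zx, EZ) ⊢ (s0, x, Z) ⊢ (s1, ε, AZ)
All input consumed in state s1 with stack AZ.

AZ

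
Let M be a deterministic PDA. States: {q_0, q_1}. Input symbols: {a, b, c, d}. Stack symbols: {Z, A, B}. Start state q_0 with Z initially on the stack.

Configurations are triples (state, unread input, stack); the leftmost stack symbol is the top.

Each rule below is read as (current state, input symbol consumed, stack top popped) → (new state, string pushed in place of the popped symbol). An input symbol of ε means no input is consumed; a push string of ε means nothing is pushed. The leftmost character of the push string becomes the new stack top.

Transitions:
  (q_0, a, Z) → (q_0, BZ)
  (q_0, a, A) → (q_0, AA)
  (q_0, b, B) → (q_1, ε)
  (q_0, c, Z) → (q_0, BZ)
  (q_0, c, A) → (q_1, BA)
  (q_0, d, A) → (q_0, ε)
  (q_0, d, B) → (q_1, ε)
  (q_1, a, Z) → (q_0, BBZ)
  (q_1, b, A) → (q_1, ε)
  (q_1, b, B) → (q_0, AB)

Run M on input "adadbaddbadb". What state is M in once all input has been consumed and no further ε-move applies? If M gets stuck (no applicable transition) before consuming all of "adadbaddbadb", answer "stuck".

q_0

(q_0, adadbaddbadb, Z)
  read a, top Z: go to q_0, push BZ → (q_0, dadbaddbadb, BZ)
  read d, top B: go to q_1, push ε → (q_1, adbaddbadb, Z)
  read a, top Z: go to q_0, push BBZ → (q_0, dbaddbadb, BBZ)
  read d, top B: go to q_1, push ε → (q_1, baddbadb, BZ)
  read b, top B: go to q_0, push AB → (q_0, addbadb, ABZ)
  read a, top A: go to q_0, push AA → (q_0, ddbadb, AABZ)
  read d, top A: go to q_0, push ε → (q_0, dbadb, ABZ)
  read d, top A: go to q_0, push ε → (q_0, badb, BZ)
  read b, top B: go to q_1, push ε → (q_1, adb, Z)
  read a, top Z: go to q_0, push BBZ → (q_0, db, BBZ)
  read d, top B: go to q_1, push ε → (q_1, b, BZ)
  read b, top B: go to q_0, push AB → (q_0, ε, ABZ)
All input consumed; M is in state q_0.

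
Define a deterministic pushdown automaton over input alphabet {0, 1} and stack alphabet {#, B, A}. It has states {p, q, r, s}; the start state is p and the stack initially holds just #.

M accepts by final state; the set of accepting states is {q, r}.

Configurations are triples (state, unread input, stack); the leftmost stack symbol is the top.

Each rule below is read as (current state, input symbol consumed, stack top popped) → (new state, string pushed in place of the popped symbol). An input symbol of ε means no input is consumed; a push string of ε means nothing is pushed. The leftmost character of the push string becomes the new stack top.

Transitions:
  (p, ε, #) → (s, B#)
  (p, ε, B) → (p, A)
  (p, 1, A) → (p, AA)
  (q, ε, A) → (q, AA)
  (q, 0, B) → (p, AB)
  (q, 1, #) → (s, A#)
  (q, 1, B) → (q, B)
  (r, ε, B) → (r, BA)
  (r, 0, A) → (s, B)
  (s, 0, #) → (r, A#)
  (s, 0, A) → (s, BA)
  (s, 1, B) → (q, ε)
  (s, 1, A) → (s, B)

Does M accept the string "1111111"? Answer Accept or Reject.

Accept

(p, 1111111, #)
  ε-move, top #: go to s, push B# → (s, 1111111, B#)
  read 1, top B: go to q, push ε → (q, 111111, #)
  read 1, top #: go to s, push A# → (s, 11111, A#)
  read 1, top A: go to s, push B → (s, 1111, B#)
  read 1, top B: go to q, push ε → (q, 111, #)
  read 1, top #: go to s, push A# → (s, 11, A#)
  read 1, top A: go to s, push B → (s, 1, B#)
  read 1, top B: go to q, push ε → (q, ε, #)
All input consumed; state q ∈ F.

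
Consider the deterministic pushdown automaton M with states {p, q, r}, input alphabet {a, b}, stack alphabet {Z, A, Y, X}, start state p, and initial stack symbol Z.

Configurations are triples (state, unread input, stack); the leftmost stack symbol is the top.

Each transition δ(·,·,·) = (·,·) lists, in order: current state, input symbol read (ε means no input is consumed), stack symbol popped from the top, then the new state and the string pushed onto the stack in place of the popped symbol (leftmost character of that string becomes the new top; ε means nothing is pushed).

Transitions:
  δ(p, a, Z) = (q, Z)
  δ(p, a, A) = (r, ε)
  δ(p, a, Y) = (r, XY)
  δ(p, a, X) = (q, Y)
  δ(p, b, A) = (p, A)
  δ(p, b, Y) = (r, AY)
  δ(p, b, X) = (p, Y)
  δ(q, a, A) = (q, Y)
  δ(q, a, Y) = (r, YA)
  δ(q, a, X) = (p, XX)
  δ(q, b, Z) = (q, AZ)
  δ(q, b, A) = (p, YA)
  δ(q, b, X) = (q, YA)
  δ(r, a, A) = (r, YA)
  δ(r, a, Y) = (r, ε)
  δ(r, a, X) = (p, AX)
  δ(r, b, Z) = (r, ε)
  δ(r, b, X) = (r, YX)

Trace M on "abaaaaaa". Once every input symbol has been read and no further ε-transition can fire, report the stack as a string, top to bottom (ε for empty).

(p, abaaaaaa, Z)
  read a, top Z: go to q, push Z → (q, baaaaaa, Z)
  read b, top Z: go to q, push AZ → (q, aaaaaa, AZ)
  read a, top A: go to q, push Y → (q, aaaaa, YZ)
  read a, top Y: go to r, push YA → (r, aaaa, YAZ)
  read a, top Y: go to r, push ε → (r, aaa, AZ)
  read a, top A: go to r, push YA → (r, aa, YAZ)
  read a, top Y: go to r, push ε → (r, a, AZ)
  read a, top A: go to r, push YA → (r, ε, YAZ)
All input consumed in state r with stack YAZ.

YAZ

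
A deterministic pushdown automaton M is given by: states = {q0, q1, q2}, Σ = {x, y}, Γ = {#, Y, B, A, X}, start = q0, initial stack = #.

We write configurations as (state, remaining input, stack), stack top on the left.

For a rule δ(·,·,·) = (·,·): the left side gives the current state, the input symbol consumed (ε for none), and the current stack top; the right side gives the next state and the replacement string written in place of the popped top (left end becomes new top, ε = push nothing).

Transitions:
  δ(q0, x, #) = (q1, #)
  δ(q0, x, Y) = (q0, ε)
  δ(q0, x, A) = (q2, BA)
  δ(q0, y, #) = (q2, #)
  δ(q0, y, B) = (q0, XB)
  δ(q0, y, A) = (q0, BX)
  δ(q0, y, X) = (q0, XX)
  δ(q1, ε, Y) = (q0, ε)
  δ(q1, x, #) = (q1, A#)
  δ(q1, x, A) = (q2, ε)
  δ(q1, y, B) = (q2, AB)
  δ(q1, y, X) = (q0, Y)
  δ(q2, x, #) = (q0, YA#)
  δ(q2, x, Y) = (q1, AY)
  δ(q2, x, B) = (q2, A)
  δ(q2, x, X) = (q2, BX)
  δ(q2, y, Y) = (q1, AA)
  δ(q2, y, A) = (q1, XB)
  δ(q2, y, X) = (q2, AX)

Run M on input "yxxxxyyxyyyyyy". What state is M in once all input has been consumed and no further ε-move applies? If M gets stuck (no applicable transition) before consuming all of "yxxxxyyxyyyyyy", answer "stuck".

q0

(q0, yxxxxyyxyyyyyy, #)
  read y, top #: go to q2, push # → (q2, xxxxyyxyyyyyy, #)
  read x, top #: go to q0, push YA# → (q0, xxxyyxyyyyyy, YA#)
  read x, top Y: go to q0, push ε → (q0, xxyyxyyyyyy, A#)
  read x, top A: go to q2, push BA → (q2, xyyxyyyyyy, BA#)
  read x, top B: go to q2, push A → (q2, yyxyyyyyy, AA#)
  read y, top A: go to q1, push XB → (q1, yxyyyyyy, XBA#)
  read y, top X: go to q0, push Y → (q0, xyyyyyy, YBA#)
  read x, top Y: go to q0, push ε → (q0, yyyyyy, BA#)
  read y, top B: go to q0, push XB → (q0, yyyyy, XBA#)
  read y, top X: go to q0, push XX → (q0, yyyy, XXBA#)
  read y, top X: go to q0, push XX → (q0, yyy, XXXBA#)
  read y, top X: go to q0, push XX → (q0, yy, XXXXBA#)
  read y, top X: go to q0, push XX → (q0, y, XXXXXBA#)
  read y, top X: go to q0, push XX → (q0, ε, XXXXXXBA#)
All input consumed; M is in state q0.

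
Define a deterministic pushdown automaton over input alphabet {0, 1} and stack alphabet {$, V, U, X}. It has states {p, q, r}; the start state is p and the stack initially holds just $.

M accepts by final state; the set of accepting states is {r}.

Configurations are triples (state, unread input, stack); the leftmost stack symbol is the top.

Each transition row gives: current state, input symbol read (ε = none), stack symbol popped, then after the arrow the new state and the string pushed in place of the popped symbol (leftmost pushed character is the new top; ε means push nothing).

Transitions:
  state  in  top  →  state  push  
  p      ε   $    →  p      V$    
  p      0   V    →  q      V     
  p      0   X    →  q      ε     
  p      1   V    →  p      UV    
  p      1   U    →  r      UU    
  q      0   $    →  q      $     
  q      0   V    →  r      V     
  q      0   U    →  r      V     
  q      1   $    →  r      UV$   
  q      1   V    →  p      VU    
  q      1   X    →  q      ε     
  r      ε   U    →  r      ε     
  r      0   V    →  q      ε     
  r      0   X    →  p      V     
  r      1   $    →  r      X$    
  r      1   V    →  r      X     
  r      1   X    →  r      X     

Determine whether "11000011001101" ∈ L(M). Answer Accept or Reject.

(p, 11000011001101, $)
  ε-move, top $: go to p, push V$ → (p, 11000011001101, V$)
  read 1, top V: go to p, push UV → (p, 1000011001101, UV$)
  read 1, top U: go to r, push UU → (r, 000011001101, UUV$)
  ε-move, top U: go to r, push ε → (r, 000011001101, UV$)
  ε-move, top U: go to r, push ε → (r, 000011001101, V$)
  read 0, top V: go to q, push ε → (q, 00011001101, $)
  read 0, top $: go to q, push $ → (q, 0011001101, $)
  read 0, top $: go to q, push $ → (q, 011001101, $)
  read 0, top $: go to q, push $ → (q, 11001101, $)
  read 1, top $: go to r, push UV$ → (r, 1001101, UV$)
  ε-move, top U: go to r, push ε → (r, 1001101, V$)
  read 1, top V: go to r, push X → (r, 001101, X$)
  read 0, top X: go to p, push V → (p, 01101, V$)
  read 0, top V: go to q, push V → (q, 1101, V$)
  read 1, top V: go to p, push VU → (p, 101, VU$)
  read 1, top V: go to p, push UV → (p, 01, UVU$)
No transition applies at (p, 01, UVU$); input not fully consumed.

Reject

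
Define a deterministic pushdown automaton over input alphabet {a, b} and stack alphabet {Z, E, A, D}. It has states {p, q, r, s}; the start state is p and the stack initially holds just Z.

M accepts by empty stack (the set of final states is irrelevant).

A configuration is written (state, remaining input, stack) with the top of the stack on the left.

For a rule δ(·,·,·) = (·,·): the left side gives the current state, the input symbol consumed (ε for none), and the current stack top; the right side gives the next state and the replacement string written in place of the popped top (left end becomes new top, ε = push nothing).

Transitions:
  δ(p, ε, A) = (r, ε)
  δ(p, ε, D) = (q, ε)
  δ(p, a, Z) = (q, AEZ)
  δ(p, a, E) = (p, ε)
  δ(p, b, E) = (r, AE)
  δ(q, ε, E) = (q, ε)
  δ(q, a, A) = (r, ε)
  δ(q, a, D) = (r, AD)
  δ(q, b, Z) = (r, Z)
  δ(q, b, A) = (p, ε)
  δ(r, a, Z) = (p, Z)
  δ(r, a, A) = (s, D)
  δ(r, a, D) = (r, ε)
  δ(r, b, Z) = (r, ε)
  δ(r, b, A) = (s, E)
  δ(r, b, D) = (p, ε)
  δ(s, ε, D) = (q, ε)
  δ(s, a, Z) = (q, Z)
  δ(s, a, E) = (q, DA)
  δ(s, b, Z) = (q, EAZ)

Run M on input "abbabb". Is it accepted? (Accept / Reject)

(p, abbabb, Z)
  read a, top Z: go to q, push AEZ → (q, bbabb, AEZ)
  read b, top A: go to p, push ε → (p, babb, EZ)
  read b, top E: go to r, push AE → (r, abb, AEZ)
  read a, top A: go to s, push D → (s, bb, DEZ)
  ε-move, top D: go to q, push ε → (q, bb, EZ)
  ε-move, top E: go to q, push ε → (q, bb, Z)
  read b, top Z: go to r, push Z → (r, b, Z)
  read b, top Z: go to r, push ε → (r, ε, ε)
All input consumed and the stack is empty.

Accept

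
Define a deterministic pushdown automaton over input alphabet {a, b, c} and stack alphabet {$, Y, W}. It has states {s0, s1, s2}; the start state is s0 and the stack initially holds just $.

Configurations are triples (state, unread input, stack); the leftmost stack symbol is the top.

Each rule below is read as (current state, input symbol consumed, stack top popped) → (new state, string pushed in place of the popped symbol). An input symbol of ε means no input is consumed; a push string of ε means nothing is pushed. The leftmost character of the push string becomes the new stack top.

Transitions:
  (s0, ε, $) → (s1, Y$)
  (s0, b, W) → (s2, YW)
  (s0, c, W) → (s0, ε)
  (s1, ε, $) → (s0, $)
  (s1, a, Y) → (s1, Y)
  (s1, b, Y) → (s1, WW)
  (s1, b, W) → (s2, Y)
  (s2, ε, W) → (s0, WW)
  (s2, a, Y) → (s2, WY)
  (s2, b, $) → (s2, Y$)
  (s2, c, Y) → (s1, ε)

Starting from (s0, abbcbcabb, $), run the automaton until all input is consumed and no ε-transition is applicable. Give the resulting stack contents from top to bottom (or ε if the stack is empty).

YW$

(s0, abbcbcabb, $)
  ε-move, top $: go to s1, push Y$ → (s1, abbcbcabb, Y$)
  read a, top Y: go to s1, push Y → (s1, bbcbcabb, Y$)
  read b, top Y: go to s1, push WW → (s1, bcbcabb, WW$)
  read b, top W: go to s2, push Y → (s2, cbcabb, YW$)
  read c, top Y: go to s1, push ε → (s1, bcabb, W$)
  read b, top W: go to s2, push Y → (s2, cabb, Y$)
  read c, top Y: go to s1, push ε → (s1, abb, $)
  ε-move, top $: go to s0, push $ → (s0, abb, $)
  ε-move, top $: go to s1, push Y$ → (s1, abb, Y$)
  read a, top Y: go to s1, push Y → (s1, bb, Y$)
  read b, top Y: go to s1, push WW → (s1, b, WW$)
  read b, top W: go to s2, push Y → (s2, ε, YW$)
All input consumed in state s2 with stack YW$.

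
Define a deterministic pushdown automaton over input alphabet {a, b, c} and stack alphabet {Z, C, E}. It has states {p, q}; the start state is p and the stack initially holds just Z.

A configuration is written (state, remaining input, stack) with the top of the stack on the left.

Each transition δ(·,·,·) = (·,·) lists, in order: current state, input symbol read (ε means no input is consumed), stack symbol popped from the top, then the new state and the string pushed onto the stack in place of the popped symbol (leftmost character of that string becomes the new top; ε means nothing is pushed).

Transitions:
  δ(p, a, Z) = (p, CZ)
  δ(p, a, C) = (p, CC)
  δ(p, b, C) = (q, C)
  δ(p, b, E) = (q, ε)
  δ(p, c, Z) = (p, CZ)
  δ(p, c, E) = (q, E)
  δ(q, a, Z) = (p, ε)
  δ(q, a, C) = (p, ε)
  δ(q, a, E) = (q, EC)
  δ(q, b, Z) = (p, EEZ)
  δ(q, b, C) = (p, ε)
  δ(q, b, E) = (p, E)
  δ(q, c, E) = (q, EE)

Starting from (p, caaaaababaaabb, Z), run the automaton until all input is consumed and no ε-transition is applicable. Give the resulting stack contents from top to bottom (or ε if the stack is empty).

(p, caaaaababaaabb, Z) ⊢ (p, aaaaababaaabb, CZ) ⊢ (p, aaaababaaabb, CCZ) ⊢ (p, aaababaaabb, CCCZ) ⊢ (p, aababaaabb, CCCCZ) ⊢ (p, ababaaabb, CCCCCZ) ⊢ (p, babaaabb, CCCCCCZ) ⊢ (q, abaaabb, CCCCCCZ) ⊢ (p, baaabb, CCCCCZ) ⊢ (q, aaabb, CCCCCZ) ⊢ (p, aabb, CCCCZ) ⊢ (p, abb, CCCCCZ) ⊢ (p, bb, CCCCCCZ) ⊢ (q, b, CCCCCCZ) ⊢ (p, ε, CCCCCZ)
All input consumed in state p with stack CCCCCZ.

CCCCCZ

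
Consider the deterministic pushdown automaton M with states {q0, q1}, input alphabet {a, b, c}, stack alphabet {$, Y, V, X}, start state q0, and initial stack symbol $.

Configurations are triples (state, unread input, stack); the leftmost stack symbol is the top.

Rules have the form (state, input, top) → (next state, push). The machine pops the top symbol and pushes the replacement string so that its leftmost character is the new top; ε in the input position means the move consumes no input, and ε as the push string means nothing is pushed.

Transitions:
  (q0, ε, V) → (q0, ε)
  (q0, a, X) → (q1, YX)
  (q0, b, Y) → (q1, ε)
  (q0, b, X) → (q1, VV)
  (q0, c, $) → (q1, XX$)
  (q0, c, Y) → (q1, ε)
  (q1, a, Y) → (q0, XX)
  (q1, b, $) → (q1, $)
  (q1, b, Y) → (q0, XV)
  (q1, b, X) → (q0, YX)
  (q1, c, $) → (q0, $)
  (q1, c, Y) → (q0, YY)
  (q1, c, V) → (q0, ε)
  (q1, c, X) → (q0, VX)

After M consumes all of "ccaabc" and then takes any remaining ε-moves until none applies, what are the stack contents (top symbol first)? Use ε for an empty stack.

XXX$

(q0, ccaabc, $) ⊢ (q1, caabc, XX$) ⊢ (q0, aabc, VXX$) ⊢ (q0, aabc, XX$) ⊢ (q1, abc, YXX$) ⊢ (q0, bc, XXXX$) ⊢ (q1, c, VVXXX$) ⊢ (q0, ε, VXXX$) ⊢ (q0, ε, XXX$)
All input consumed in state q0 with stack XXX$.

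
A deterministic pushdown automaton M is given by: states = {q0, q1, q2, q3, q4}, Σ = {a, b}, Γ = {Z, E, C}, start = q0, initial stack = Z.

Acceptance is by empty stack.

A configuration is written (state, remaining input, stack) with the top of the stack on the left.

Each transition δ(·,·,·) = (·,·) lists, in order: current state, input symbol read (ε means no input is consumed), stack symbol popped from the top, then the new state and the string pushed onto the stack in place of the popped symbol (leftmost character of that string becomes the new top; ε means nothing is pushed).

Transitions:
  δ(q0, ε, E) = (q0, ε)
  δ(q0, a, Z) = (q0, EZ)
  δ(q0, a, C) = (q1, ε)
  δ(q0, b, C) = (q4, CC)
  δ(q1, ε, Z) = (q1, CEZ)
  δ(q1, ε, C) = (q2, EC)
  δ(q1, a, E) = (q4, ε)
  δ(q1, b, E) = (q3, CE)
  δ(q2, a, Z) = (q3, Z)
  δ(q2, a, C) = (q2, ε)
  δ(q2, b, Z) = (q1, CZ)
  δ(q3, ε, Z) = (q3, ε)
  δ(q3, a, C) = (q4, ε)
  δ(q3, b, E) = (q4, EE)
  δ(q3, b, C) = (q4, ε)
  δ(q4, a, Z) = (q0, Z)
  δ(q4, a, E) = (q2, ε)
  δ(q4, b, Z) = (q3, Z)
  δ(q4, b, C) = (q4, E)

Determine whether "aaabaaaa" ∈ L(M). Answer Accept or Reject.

(q0, aaabaaaa, Z)
  read a, top Z: go to q0, push EZ → (q0, aabaaaa, EZ)
  ε-move, top E: go to q0, push ε → (q0, aabaaaa, Z)
  read a, top Z: go to q0, push EZ → (q0, abaaaa, EZ)
  ε-move, top E: go to q0, push ε → (q0, abaaaa, Z)
  read a, top Z: go to q0, push EZ → (q0, baaaa, EZ)
  ε-move, top E: go to q0, push ε → (q0, baaaa, Z)
No transition applies at (q0, baaaa, Z); input not fully consumed.

Reject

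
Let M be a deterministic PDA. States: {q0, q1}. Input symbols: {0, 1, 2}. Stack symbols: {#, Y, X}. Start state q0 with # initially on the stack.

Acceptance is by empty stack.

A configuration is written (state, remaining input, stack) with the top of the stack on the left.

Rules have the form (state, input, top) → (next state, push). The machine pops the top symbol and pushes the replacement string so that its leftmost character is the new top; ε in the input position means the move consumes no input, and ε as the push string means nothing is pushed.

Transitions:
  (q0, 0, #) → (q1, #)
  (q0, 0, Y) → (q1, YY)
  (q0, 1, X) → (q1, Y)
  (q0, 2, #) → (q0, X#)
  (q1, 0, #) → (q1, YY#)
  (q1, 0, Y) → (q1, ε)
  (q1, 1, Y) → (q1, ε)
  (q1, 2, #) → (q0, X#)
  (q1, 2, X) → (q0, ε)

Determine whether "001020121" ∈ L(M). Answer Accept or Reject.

Reject

(q0, 001020121, #)
  read 0, top #: go to q1, push # → (q1, 01020121, #)
  read 0, top #: go to q1, push YY# → (q1, 1020121, YY#)
  read 1, top Y: go to q1, push ε → (q1, 020121, Y#)
  read 0, top Y: go to q1, push ε → (q1, 20121, #)
  read 2, top #: go to q0, push X# → (q0, 0121, X#)
No transition applies at (q0, 0121, X#); input not fully consumed.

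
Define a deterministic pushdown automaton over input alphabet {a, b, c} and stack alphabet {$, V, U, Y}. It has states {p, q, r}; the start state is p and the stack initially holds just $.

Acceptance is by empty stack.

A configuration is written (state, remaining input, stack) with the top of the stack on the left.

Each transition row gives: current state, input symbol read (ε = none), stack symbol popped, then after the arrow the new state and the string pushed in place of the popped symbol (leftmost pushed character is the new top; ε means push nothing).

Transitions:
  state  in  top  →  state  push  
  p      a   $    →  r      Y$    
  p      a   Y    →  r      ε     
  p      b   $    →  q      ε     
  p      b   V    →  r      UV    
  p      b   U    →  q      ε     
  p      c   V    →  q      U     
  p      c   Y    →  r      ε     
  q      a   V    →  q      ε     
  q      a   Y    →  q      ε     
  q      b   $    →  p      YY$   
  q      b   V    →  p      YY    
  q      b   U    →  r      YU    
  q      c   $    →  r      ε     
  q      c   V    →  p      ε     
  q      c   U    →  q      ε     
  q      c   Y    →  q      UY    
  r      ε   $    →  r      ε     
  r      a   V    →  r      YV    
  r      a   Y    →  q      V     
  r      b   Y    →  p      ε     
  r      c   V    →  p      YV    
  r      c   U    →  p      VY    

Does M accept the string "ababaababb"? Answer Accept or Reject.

Accept

(p, ababaababb, $) ⊢ (r, babaababb, Y$) ⊢ (p, abaababb, $) ⊢ (r, baababb, Y$) ⊢ (p, aababb, $) ⊢ (r, ababb, Y$) ⊢ (q, babb, V$) ⊢ (p, abb, YY$) ⊢ (r, bb, Y$) ⊢ (p, b, $) ⊢ (q, ε, ε)
All input consumed and the stack is empty.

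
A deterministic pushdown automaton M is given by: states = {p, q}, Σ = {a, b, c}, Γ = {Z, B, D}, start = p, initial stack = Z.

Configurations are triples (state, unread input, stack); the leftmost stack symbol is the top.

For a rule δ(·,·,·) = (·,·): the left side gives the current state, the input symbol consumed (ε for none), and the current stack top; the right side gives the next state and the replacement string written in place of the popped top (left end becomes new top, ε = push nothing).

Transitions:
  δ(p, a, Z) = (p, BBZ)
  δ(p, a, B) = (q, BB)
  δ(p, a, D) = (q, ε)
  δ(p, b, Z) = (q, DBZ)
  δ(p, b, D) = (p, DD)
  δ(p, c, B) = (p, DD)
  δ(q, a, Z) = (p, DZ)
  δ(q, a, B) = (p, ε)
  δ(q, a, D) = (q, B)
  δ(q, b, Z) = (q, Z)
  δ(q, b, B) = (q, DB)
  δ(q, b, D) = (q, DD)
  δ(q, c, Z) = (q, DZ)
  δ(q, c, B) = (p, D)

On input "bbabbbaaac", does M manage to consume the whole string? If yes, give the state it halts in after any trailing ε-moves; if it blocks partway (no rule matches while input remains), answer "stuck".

(p, bbabbbaaac, Z)
  read b, top Z: go to q, push DBZ → (q, babbbaaac, DBZ)
  read b, top D: go to q, push DD → (q, abbbaaac, DDBZ)
  read a, top D: go to q, push B → (q, bbbaaac, BDBZ)
  read b, top B: go to q, push DB → (q, bbaaac, DBDBZ)
  read b, top D: go to q, push DD → (q, baaac, DDBDBZ)
  read b, top D: go to q, push DD → (q, aaac, DDDBDBZ)
  read a, top D: go to q, push B → (q, aac, BDDBDBZ)
  read a, top B: go to p, push ε → (p, ac, DDBDBZ)
  read a, top D: go to q, push ε → (q, c, DBDBZ)
No transition for (q, c, top D); M blocks with input c remaining.

stuck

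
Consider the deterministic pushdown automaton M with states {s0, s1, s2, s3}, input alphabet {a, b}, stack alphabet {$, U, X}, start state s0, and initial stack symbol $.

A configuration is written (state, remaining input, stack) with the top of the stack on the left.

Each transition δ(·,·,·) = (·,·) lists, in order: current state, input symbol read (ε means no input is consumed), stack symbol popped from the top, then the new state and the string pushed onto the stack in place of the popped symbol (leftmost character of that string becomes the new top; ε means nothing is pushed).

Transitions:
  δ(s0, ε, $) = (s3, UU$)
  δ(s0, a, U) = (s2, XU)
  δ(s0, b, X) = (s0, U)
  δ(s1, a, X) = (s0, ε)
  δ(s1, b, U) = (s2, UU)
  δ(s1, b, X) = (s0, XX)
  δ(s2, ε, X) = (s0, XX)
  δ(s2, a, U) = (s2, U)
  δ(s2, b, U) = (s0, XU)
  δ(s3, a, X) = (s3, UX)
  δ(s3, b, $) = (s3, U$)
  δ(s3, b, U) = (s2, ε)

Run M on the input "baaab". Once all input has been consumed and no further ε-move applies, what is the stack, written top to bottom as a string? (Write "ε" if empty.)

(s0, baaab, $) ⊢ (s3, baaab, UU$) ⊢ (s2, aaab, U$) ⊢ (s2, aab, U$) ⊢ (s2, ab, U$) ⊢ (s2, b, U$) ⊢ (s0, ε, XU$)
All input consumed in state s0 with stack XU$.

XU$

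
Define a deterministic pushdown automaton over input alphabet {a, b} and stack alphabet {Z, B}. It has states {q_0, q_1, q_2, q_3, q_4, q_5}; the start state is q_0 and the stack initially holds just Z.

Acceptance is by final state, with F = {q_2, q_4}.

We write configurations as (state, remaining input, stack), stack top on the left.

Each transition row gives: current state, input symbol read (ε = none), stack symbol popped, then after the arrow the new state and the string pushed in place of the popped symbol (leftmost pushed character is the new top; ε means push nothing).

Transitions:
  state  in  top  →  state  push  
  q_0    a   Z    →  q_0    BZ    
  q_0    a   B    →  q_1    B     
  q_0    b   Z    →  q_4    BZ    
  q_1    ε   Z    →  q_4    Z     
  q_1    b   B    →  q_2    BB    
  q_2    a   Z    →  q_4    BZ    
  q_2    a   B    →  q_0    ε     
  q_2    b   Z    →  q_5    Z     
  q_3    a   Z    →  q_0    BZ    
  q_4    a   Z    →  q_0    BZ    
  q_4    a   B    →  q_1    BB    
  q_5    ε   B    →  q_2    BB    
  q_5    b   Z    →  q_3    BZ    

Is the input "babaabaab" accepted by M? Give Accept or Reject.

Accept

(q_0, babaabaab, Z)
  read b, top Z: go to q_4, push BZ → (q_4, abaabaab, BZ)
  read a, top B: go to q_1, push BB → (q_1, baabaab, BBZ)
  read b, top B: go to q_2, push BB → (q_2, aabaab, BBBZ)
  read a, top B: go to q_0, push ε → (q_0, abaab, BBZ)
  read a, top B: go to q_1, push B → (q_1, baab, BBZ)
  read b, top B: go to q_2, push BB → (q_2, aab, BBBZ)
  read a, top B: go to q_0, push ε → (q_0, ab, BBZ)
  read a, top B: go to q_1, push B → (q_1, b, BBZ)
  read b, top B: go to q_2, push BB → (q_2, ε, BBBZ)
All input consumed; state q_2 ∈ F.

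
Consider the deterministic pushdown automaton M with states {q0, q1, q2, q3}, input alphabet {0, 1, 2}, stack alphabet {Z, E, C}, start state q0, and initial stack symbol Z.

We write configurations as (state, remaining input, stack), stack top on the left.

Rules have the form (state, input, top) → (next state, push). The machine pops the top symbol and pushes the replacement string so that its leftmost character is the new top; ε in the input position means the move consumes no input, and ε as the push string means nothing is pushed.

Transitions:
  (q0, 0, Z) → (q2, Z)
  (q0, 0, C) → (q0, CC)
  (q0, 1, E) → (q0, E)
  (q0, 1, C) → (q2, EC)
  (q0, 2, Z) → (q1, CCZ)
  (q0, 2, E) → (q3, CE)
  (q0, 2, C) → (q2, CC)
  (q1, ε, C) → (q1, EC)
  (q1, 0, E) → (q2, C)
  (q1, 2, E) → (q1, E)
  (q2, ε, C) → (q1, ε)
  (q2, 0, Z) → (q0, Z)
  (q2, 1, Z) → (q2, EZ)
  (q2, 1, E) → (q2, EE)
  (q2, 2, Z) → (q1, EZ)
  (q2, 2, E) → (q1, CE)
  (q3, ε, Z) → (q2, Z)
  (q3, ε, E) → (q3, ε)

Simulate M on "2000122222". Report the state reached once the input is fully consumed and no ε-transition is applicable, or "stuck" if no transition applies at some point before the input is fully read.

(q0, 2000122222, Z) ⊢ (q1, 000122222, CCZ) ⊢ (q1, 000122222, ECCZ) ⊢ (q2, 00122222, CCCZ) ⊢ (q1, 00122222, CCZ) ⊢ (q1, 00122222, ECCZ) ⊢ (q2, 0122222, CCCZ) ⊢ (q1, 0122222, CCZ) ⊢ (q1, 0122222, ECCZ) ⊢ (q2, 122222, CCCZ) ⊢ (q1, 122222, CCZ) ⊢ (q1, 122222, ECCZ)
No transition for (q1, 1, top E); M blocks with input 122222 remaining.

stuck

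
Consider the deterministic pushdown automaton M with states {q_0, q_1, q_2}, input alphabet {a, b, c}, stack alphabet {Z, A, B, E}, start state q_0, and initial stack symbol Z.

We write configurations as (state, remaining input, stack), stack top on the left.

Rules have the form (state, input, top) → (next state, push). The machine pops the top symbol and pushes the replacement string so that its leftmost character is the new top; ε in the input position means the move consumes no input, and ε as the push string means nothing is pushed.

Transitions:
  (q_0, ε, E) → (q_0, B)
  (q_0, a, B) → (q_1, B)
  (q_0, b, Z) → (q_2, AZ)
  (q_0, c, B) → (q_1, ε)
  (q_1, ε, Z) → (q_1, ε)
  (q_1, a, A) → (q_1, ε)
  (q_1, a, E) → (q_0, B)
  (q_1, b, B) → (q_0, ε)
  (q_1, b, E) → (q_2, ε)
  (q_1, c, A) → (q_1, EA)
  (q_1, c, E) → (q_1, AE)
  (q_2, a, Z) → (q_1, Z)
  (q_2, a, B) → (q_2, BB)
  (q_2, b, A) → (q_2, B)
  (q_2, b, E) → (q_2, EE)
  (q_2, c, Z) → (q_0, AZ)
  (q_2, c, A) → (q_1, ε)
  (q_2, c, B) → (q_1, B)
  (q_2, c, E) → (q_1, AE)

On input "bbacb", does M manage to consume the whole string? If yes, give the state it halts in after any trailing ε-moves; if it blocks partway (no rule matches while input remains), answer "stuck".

(q_0, bbacb, Z)
  read b, top Z: go to q_2, push AZ → (q_2, bacb, AZ)
  read b, top A: go to q_2, push B → (q_2, acb, BZ)
  read a, top B: go to q_2, push BB → (q_2, cb, BBZ)
  read c, top B: go to q_1, push B → (q_1, b, BBZ)
  read b, top B: go to q_0, push ε → (q_0, ε, BZ)
All input consumed; M is in state q_0.

q_0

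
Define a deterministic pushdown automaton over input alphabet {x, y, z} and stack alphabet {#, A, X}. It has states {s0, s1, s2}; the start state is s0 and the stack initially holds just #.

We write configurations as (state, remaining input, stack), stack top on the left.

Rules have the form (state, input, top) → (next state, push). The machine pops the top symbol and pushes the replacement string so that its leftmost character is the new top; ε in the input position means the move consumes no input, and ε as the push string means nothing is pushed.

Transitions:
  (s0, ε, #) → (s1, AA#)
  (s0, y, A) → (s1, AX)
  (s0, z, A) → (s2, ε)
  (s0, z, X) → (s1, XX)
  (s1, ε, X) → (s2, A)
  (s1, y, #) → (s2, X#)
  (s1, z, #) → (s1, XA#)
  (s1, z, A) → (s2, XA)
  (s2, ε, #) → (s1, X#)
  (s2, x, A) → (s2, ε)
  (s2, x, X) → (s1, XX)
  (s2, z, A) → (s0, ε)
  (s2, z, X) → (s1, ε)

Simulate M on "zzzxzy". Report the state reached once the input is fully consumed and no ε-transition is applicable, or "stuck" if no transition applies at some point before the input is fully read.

stuck

(s0, zzzxzy, #)
  ε-move, top #: go to s1, push AA# → (s1, zzzxzy, AA#)
  read z, top A: go to s2, push XA → (s2, zzxzy, XAA#)
  read z, top X: go to s1, push ε → (s1, zxzy, AA#)
  read z, top A: go to s2, push XA → (s2, xzy, XAA#)
  read x, top X: go to s1, push XX → (s1, zy, XXAA#)
  ε-move, top X: go to s2, push A → (s2, zy, AXAA#)
  read z, top A: go to s0, push ε → (s0, y, XAA#)
No transition for (s0, y, top X); M blocks with input y remaining.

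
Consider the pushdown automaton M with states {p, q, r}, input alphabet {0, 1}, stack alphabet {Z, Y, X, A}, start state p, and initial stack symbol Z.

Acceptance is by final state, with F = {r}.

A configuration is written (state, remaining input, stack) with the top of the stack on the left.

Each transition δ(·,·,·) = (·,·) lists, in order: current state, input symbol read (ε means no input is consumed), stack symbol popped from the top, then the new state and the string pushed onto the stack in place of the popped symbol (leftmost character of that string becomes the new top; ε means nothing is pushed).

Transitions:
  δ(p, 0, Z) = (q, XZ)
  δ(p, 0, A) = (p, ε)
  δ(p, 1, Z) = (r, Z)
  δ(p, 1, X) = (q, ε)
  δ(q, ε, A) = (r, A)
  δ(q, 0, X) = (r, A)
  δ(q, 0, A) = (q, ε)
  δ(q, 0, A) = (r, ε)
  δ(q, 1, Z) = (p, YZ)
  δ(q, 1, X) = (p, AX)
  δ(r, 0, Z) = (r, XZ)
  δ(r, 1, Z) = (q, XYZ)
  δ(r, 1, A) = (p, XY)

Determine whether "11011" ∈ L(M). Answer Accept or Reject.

No computation consumes all input and reaches a final state.

Reject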